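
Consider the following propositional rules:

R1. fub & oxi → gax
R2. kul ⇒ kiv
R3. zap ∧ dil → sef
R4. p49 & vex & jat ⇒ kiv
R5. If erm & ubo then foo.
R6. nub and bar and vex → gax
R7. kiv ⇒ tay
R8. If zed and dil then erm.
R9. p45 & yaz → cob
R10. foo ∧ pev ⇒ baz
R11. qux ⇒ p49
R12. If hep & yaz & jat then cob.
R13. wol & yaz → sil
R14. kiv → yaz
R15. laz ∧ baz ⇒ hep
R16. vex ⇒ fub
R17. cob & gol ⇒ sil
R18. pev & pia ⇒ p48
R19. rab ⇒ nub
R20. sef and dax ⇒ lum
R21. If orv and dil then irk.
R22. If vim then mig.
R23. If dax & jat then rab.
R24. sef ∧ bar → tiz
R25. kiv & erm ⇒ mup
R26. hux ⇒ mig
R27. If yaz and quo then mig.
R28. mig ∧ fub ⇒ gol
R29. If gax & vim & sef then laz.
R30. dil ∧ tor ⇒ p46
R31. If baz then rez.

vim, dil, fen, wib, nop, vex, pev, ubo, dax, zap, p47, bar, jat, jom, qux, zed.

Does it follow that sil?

sef  (by R3: zap, dil)
erm  (by R8: zed, dil)
p49  (by R11: qux)
fub  (by R16: vex)
mig  (by R22: vim)
rab  (by R23: dax, jat)
gol  (by R28: mig, fub)
kiv  (by R4: p49, vex, jat)
foo  (by R5: erm, ubo)
baz  (by R10: foo, pev)
yaz  (by R14: kiv)
nub  (by R19: rab)
gax  (by R6: nub, bar, vex)
laz  (by R29: gax, vim, sef)
hep  (by R15: laz, baz)
cob  (by R12: hep, yaz, jat)
sil  (by R17: cob, gol)

Yes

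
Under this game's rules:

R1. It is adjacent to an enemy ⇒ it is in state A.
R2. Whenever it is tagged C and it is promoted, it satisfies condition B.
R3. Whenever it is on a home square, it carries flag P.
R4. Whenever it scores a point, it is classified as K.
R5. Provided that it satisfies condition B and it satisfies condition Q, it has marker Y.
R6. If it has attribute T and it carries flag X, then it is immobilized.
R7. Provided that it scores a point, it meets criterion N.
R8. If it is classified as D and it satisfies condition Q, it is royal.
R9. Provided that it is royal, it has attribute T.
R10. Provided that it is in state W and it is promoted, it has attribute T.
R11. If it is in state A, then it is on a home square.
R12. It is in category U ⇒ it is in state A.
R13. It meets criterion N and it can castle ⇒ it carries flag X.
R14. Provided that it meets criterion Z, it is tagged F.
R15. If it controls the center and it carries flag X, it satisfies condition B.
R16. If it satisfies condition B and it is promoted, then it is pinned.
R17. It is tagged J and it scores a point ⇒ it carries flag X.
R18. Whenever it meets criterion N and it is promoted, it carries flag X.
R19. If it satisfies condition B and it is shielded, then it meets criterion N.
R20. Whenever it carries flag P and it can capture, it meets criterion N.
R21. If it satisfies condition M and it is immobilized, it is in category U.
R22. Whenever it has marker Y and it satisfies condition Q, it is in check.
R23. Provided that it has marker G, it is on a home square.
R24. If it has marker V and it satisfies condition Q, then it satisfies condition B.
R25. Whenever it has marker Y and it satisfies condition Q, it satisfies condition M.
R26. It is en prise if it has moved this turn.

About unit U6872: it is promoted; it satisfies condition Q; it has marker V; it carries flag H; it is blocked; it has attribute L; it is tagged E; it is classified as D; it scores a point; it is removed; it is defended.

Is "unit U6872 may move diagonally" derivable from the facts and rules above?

No

Forward chaining from the given facts derives: is classified as K, meets criterion N, is royal, has attribute T, carries flag X, satisfies condition B, has marker Y, is immobilized, is pinned, is in check, satisfies condition M, is in category U, is in state A, is on a home square, carries flag P.
No rule has "it may move diagonally" as its conclusion, and it is not among the given facts.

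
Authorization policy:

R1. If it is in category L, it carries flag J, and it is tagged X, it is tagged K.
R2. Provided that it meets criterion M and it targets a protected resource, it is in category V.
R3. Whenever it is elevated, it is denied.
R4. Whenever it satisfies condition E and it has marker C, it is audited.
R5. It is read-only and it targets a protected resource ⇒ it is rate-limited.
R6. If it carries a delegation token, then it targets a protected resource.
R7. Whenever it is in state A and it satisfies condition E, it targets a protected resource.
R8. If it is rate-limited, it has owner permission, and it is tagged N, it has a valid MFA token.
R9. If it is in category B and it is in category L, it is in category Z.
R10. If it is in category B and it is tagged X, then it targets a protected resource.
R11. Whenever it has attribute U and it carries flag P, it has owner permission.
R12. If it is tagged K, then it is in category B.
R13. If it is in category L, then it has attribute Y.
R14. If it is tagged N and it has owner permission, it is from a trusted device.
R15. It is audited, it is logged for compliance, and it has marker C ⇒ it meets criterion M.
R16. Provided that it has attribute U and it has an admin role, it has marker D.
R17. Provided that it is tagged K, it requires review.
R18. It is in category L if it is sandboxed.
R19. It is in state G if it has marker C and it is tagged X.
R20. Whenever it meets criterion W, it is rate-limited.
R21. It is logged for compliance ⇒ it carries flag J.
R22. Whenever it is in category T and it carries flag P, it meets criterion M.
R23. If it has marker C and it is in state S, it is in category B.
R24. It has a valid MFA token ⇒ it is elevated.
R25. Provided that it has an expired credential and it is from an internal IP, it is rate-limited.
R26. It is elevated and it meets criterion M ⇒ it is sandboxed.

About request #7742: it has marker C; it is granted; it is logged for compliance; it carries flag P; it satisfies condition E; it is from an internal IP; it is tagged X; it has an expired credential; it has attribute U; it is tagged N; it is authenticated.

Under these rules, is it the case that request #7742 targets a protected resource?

Yes

By R4 (it satisfies condition E, it has marker C): it is audited.
By R11 (it has attribute U, it carries flag P): it has owner permission.
By R15 (it is audited, it is logged for compliance, it has marker C): it meets criterion M.
By R21 (it is logged for compliance): it carries flag J.
By R25 (it has an expired credential, it is from an internal IP): it is rate-limited.
By R8 (it is rate-limited, it has owner permission, it is tagged N): it has a valid MFA token.
By R24 (it has a valid MFA token): it is elevated.
By R26 (it is elevated, it meets criterion M): it is sandboxed.
By R18 (it is sandboxed): it is in category L.
By R1 (it is in category L, it carries flag J, it is tagged X): it is tagged K.
By R12 (it is tagged K): it is in category B.
By R10 (it is in category B, it is tagged X): it targets a protected resource.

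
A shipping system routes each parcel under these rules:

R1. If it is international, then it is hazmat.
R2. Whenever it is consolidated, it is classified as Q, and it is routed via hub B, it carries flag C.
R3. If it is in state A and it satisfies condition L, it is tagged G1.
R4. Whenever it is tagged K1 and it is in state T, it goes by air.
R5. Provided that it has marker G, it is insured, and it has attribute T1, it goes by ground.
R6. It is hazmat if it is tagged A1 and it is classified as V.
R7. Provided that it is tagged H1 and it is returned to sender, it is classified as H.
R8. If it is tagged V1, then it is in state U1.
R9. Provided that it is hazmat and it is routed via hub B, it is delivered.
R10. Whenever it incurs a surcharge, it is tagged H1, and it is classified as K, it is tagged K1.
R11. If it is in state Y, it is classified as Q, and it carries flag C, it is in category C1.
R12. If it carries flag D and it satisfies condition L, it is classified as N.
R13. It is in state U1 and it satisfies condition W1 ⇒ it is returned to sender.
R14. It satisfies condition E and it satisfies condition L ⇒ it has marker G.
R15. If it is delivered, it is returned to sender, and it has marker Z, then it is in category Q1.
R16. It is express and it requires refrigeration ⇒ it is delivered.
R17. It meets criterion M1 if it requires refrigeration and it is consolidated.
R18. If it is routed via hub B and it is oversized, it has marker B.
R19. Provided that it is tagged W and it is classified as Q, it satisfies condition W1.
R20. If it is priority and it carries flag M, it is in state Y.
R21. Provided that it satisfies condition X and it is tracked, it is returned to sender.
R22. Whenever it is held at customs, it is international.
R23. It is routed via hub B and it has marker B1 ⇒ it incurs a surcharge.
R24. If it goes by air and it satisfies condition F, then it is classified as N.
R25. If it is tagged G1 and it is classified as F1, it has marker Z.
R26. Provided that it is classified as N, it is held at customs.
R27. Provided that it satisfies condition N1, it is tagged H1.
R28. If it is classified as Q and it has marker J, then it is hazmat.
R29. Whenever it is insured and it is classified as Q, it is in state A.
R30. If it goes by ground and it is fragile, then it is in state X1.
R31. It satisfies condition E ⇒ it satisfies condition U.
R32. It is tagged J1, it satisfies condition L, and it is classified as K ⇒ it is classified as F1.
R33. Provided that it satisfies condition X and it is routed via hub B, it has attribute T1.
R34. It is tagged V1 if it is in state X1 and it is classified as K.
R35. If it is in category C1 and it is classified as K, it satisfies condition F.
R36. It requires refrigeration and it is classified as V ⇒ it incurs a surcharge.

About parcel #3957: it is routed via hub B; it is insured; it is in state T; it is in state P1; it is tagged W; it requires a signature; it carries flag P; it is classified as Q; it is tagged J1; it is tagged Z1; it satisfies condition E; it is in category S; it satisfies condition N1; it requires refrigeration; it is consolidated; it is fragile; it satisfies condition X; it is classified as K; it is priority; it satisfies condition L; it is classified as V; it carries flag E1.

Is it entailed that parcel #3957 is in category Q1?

No

Forward chaining from the given facts derives: carries flag C, has marker G, meets criterion M1, satisfies condition W1, is tagged H1, is in state A, satisfies condition U, is classified as F1, has attribute T1, incurs a surcharge, is tagged G1, goes by ground, is tagged K1, has marker Z, is in state X1, is tagged V1, goes by air, is in state U1, is returned to sender, is classified as H.
The only rule concluding "it is in category Q1" is R15, which needs "it is delivered"; that is never established.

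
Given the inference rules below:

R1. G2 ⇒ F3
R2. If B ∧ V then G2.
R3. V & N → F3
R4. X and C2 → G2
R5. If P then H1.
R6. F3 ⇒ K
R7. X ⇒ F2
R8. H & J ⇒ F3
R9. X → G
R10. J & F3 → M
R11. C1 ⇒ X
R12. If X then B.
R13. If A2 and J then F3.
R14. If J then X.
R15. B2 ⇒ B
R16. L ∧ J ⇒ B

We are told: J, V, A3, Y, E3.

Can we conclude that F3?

Yes

X  (by R14: J)
B  (by R12: X)
G2  (by R2: B, V)
F3  (by R1: G2)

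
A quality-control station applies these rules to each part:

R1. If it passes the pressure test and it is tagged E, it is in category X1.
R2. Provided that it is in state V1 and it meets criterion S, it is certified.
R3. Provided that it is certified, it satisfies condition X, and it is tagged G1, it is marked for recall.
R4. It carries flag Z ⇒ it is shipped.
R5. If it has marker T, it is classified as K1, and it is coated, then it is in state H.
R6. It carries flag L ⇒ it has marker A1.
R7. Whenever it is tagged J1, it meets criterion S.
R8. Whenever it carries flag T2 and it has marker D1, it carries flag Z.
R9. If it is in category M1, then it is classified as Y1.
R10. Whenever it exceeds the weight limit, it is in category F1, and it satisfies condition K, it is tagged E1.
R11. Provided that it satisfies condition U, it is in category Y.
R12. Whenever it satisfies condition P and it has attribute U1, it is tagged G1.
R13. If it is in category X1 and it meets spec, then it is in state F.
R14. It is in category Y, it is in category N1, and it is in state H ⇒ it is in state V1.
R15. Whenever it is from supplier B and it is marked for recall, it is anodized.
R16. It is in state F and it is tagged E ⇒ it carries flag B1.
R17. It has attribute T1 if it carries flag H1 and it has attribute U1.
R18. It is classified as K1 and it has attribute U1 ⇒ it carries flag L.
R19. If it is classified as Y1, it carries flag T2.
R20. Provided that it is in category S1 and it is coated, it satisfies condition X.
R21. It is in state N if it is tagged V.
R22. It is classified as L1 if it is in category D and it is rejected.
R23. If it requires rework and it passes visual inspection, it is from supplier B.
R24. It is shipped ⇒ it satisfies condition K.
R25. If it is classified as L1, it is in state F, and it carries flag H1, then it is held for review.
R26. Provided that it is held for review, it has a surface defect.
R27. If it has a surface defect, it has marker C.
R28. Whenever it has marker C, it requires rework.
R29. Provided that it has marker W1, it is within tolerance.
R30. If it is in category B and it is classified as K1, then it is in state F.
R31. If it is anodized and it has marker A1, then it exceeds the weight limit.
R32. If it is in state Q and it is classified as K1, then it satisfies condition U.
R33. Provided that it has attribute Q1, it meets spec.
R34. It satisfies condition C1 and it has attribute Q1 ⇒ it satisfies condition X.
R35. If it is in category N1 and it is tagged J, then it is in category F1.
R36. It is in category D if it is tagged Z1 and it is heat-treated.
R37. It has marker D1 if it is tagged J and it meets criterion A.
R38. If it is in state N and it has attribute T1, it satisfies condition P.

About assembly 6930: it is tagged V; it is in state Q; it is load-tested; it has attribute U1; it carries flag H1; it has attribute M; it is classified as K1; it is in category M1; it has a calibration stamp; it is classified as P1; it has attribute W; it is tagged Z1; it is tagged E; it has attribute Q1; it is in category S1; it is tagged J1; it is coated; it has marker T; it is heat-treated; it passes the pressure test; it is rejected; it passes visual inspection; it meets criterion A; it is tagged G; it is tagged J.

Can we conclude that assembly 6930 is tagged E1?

No

Forward chaining from the given facts derives: is in category X1, is in state H, meets criterion S, is classified as Y1, has attribute T1, carries flag L, carries flag T2, satisfies condition X, is in state N, satisfies condition U, meets spec, is in category D, has marker D1, satisfies condition P, has marker A1, carries flag Z, is in category Y, is tagged G1, is in state F, carries flag B1, is classified as L1, is held for review, has a surface defect, has marker C, requires rework, is shipped, is from supplier B, satisfies condition K.
The only rule concluding "it is tagged E1" is R10, which needs "it exceeds the weight limit"; that is never established.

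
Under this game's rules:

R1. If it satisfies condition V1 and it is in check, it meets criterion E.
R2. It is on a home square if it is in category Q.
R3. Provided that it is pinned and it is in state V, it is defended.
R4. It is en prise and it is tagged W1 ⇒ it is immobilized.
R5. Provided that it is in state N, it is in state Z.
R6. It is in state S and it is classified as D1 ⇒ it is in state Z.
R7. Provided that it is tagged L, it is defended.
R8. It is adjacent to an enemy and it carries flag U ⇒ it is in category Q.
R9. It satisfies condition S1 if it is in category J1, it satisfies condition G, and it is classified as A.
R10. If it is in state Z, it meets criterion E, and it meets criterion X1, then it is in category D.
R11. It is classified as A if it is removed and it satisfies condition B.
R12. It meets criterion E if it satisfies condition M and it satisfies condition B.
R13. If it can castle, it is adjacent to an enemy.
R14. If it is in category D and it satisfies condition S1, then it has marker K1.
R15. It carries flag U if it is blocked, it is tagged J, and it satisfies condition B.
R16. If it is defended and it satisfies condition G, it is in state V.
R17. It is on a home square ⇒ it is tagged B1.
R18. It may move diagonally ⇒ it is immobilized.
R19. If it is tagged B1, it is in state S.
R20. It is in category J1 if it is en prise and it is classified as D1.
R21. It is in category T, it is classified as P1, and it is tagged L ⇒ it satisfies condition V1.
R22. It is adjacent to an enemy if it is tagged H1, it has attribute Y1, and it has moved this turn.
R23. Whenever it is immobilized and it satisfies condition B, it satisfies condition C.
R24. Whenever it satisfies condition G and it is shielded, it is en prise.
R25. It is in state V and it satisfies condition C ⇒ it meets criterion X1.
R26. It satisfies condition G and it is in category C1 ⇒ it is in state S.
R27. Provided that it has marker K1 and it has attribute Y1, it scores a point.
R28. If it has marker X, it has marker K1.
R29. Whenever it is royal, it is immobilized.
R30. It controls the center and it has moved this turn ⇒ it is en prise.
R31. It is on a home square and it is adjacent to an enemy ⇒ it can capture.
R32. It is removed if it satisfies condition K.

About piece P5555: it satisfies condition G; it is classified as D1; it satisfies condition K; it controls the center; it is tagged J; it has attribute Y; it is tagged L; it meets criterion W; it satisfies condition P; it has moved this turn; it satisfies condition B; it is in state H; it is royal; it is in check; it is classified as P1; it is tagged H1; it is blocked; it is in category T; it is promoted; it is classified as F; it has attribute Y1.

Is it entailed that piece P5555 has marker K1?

Yes

By R7 (it is tagged L): it is defended.
By R15 (it is blocked, it is tagged J, it satisfies condition B): it carries flag U.
By R16 (it is defended, it satisfies condition G): it is in state V.
By R21 (it is in category T, it is classified as P1, it is tagged L): it satisfies condition V1.
By R22 (it is tagged H1, it has attribute Y1, it has moved this turn): it is adjacent to an enemy.
By R29 (it is royal): it is immobilized.
By R30 (it controls the center, it has moved this turn): it is en prise.
By R32 (it satisfies condition K): it is removed.
By R1 (it satisfies condition V1, it is in check): it meets criterion E.
By R8 (it is adjacent to an enemy, it carries flag U): it is in category Q.
By R11 (it is removed, it satisfies condition B): it is classified as A.
By R20 (it is en prise, it is classified as D1): it is in category J1.
By R23 (it is immobilized, it satisfies condition B): it satisfies condition C.
By R25 (it is in state V, it satisfies condition C): it meets criterion X1.
By R2 (it is in category Q): it is on a home square.
By R9 (it is in category J1, it satisfies condition G, it is classified as A): it satisfies condition S1.
By R17 (it is on a home square): it is tagged B1.
By R19 (it is tagged B1): it is in state S.
By R6 (it is in state S, it is classified as D1): it is in state Z.
By R10 (it is in state Z, it meets criterion E, it meets criterion X1): it is in category D.
By R14 (it is in category D, it satisfies condition S1): it has marker K1.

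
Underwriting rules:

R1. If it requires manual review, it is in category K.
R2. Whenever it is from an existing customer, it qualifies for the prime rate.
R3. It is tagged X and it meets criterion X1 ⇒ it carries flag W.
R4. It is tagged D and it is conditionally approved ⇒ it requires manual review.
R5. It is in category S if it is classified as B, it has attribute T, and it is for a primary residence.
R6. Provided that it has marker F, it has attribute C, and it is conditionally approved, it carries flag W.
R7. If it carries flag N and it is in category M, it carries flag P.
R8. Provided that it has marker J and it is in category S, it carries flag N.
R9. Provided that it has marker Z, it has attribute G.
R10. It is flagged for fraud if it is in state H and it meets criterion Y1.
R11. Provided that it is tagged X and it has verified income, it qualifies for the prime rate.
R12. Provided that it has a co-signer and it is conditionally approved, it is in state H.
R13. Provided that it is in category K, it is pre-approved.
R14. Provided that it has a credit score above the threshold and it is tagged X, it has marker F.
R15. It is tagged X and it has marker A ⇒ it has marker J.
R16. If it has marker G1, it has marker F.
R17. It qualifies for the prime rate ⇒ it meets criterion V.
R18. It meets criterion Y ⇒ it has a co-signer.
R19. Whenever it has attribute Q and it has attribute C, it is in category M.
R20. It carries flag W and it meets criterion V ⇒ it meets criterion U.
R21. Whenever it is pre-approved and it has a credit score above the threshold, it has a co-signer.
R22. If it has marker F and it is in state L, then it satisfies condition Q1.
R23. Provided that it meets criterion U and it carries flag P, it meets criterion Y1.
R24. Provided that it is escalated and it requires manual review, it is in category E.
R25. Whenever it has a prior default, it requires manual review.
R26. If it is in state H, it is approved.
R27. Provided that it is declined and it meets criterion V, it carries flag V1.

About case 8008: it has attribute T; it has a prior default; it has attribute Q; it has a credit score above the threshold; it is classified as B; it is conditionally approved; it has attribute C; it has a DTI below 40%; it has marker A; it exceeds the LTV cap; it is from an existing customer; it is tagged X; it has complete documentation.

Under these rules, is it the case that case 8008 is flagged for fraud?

No

Forward chaining from the given facts derives: qualifies for the prime rate, has marker F, has marker J, meets criterion V, is in category M, requires manual review, is in category K, carries flag W, is pre-approved, meets criterion U, has a co-signer, is in state H, is approved.
The only rule concluding "it is flagged for fraud" is R10, which needs "it meets criterion Y1"; that is never established.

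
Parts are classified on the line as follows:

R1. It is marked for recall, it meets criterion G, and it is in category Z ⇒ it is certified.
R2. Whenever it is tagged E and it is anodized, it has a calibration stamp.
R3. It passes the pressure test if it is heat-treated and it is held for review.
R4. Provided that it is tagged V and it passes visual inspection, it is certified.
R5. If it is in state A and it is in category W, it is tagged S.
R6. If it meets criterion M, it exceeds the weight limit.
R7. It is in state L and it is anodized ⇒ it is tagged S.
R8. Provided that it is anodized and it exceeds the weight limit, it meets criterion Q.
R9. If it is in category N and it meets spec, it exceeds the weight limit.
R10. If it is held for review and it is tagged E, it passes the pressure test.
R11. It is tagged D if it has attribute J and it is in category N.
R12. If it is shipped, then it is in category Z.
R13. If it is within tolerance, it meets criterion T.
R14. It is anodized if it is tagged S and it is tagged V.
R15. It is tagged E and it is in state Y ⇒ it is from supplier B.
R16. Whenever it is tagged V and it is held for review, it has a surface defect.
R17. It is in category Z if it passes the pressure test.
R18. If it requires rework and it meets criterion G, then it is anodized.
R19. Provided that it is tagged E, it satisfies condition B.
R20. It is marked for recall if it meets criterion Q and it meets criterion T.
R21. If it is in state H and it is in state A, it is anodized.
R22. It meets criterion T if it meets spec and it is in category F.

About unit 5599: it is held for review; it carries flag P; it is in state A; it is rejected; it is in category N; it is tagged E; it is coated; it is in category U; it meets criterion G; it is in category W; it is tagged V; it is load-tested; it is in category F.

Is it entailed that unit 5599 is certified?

Forward chaining from the given facts derives: is tagged S, passes the pressure test, is anodized, has a surface defect, is in category Z, satisfies condition B, has a calibration stamp.
Rules concluding "it is certified": R1 needs "it is marked for recall"; R4 needs "it passes visual inspection" — none of these are established.

No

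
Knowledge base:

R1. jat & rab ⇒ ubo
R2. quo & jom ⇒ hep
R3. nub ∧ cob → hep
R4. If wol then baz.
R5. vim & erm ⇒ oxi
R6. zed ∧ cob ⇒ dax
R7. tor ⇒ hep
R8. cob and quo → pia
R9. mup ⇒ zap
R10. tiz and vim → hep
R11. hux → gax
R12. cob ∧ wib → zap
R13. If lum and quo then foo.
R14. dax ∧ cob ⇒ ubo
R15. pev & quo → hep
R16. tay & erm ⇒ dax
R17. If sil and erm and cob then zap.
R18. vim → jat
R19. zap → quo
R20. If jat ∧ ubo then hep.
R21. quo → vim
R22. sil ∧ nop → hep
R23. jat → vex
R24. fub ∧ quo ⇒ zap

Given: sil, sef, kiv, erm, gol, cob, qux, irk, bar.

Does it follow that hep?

No

Forward chaining from the given facts derives: zap, quo, vim, oxi, pia, jat, vex.
Rules concluding hep: R2 needs jom; R3 needs nub; R7 needs tor; R10 needs tiz; R15 needs pev; R20 needs ubo; R22 needs nop — none of these are established.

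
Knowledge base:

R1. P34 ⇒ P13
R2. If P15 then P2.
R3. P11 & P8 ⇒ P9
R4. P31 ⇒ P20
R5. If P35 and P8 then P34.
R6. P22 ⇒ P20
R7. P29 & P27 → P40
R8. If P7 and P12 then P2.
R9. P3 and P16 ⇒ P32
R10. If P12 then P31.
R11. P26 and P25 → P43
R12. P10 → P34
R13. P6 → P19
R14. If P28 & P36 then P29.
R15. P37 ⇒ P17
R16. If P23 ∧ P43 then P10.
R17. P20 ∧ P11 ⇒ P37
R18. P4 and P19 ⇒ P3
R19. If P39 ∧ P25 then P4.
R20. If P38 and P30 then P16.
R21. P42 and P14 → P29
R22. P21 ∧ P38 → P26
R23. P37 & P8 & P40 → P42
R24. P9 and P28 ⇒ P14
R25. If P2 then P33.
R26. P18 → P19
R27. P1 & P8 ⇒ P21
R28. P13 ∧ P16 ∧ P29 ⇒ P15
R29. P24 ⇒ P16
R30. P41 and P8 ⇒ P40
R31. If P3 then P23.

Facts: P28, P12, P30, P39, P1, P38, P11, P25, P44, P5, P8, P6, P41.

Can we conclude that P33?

P9  (by R3: P11, P8)
P31  (by R10: P12)
P19  (by R13: P6)
P4  (by R19: P39, P25)
P16  (by R20: P38, P30)
P14  (by R24: P9, P28)
P21  (by R27: P1, P8)
P40  (by R30: P41, P8)
P20  (by R4: P31)
P37  (by R17: P20, P11)
P3  (by R18: P4, P19)
P26  (by R22: P21, P38)
P42  (by R23: P37, P8, P40)
P23  (by R31: P3)
P43  (by R11: P26, P25)
P10  (by R16: P23, P43)
P29  (by R21: P42, P14)
P34  (by R12: P10)
P13  (by R1: P34)
P15  (by R28: P13, P16, P29)
P2  (by R2: P15)
P33  (by R25: P2)

Yes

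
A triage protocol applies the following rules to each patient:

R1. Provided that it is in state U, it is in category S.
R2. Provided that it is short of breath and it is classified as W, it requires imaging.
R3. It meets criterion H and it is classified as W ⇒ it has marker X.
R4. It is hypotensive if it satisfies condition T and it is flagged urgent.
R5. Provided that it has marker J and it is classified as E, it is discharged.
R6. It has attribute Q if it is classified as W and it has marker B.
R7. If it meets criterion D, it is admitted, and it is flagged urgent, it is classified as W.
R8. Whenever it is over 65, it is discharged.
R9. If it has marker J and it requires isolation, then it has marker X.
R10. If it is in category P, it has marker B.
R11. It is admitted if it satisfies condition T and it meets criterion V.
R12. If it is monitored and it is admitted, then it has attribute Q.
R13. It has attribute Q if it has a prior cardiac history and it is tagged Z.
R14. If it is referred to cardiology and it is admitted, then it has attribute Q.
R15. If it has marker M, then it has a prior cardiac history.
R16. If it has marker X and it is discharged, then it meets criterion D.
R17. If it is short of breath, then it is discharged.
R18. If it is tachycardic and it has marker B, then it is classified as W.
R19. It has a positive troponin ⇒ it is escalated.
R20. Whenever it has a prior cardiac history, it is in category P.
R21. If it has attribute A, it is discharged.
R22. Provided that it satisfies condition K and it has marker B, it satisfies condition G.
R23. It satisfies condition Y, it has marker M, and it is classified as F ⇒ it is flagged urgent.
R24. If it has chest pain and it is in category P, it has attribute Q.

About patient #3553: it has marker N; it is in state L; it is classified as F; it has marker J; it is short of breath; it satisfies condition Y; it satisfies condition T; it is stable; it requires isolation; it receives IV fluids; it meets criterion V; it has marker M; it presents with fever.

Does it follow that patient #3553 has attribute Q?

Yes

By R9 (it has marker J, it requires isolation): it has marker X.
By R11 (it satisfies condition T, it meets criterion V): it is admitted.
By R15 (it has marker M): it has a prior cardiac history.
By R17 (it is short of breath): it is discharged.
By R20 (it has a prior cardiac history): it is in category P.
By R23 (it satisfies condition Y, it has marker M, it is classified as F): it is flagged urgent.
By R10 (it is in category P): it has marker B.
By R16 (it has marker X, it is discharged): it meets criterion D.
By R7 (it meets criterion D, it is admitted, it is flagged urgent): it is classified as W.
By R6 (it is classified as W, it has marker B): it has attribute Q.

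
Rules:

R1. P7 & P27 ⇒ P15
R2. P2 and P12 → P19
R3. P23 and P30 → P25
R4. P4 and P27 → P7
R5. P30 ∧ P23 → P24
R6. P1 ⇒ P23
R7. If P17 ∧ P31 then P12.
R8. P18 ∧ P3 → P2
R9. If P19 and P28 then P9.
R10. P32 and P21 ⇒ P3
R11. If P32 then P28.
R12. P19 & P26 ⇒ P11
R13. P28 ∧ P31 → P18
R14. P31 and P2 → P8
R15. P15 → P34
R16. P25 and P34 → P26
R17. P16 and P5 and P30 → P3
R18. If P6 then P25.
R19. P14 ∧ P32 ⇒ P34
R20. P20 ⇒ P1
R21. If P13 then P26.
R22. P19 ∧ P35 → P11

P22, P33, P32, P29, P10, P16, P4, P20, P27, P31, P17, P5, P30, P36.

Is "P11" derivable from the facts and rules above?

P7  (by R4: P4, P27)
P12  (by R7: P17, P31)
P28  (by R11: P32)
P18  (by R13: P28, P31)
P3  (by R17: P16, P5, P30)
P1  (by R20: P20)
P15  (by R1: P7, P27)
P23  (by R6: P1)
P2  (by R8: P18, P3)
P34  (by R15: P15)
P19  (by R2: P2, P12)
P25  (by R3: P23, P30)
P26  (by R16: P25, P34)
P11  (by R12: P19, P26)

Yes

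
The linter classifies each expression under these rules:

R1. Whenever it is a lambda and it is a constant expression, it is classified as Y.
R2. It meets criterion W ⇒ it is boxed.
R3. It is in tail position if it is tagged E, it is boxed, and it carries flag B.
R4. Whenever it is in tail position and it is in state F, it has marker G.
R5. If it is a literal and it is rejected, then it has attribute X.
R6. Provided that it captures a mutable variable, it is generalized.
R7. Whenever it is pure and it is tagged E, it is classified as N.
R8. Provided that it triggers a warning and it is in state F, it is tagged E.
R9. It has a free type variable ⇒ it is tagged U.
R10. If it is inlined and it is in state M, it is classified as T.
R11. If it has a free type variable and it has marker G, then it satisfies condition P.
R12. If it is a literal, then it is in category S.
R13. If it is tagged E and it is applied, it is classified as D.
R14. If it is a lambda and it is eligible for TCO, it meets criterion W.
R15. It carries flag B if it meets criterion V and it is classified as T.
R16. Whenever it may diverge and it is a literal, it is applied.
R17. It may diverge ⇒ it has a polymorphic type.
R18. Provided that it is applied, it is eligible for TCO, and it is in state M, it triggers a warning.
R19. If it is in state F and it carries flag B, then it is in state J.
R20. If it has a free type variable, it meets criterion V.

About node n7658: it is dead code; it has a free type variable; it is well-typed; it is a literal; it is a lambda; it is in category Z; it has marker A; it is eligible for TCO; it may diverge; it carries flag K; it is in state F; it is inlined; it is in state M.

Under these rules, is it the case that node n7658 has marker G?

By R10 (it is inlined, it is in state M): it is classified as T.
By R14 (it is a lambda, it is eligible for TCO): it meets criterion W.
By R16 (it may diverge, it is a literal): it is applied.
By R18 (it is applied, it is eligible for TCO, it is in state M): it triggers a warning.
By R20 (it has a free type variable): it meets criterion V.
By R2 (it meets criterion W): it is boxed.
By R8 (it triggers a warning, it is in state F): it is tagged E.
By R15 (it meets criterion V, it is classified as T): it carries flag B.
By R3 (it is tagged E, it is boxed, it carries flag B): it is in tail position.
By R4 (it is in tail position, it is in state F): it has marker G.

Yes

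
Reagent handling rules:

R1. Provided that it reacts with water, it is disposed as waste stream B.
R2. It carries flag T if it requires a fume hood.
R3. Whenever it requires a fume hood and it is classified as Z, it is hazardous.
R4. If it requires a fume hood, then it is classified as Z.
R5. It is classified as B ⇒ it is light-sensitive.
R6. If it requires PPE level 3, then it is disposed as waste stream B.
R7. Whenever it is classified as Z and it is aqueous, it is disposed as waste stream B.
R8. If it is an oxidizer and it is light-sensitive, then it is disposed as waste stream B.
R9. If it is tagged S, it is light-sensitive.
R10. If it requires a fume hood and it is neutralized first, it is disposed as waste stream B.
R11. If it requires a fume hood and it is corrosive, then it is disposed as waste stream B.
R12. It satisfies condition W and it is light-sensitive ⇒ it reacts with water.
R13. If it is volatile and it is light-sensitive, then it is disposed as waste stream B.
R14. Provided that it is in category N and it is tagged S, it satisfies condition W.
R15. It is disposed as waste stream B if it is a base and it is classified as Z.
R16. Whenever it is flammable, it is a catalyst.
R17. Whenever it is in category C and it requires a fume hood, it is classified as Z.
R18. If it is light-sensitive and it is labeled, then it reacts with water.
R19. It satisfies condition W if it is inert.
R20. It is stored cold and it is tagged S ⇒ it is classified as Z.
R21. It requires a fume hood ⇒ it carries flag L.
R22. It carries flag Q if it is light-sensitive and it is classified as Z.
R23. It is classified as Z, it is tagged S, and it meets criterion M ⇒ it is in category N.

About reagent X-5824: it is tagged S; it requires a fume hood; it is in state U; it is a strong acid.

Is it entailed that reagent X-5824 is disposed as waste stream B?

Forward chaining from the given facts derives: carries flag T, is classified as Z, is light-sensitive, carries flag L, carries flag Q, is hazardous.
Rules concluding "it is disposed as waste stream B": R1 needs "it reacts with water"; R6 needs "it requires PPE level 3"; R7 needs "it is aqueous"; R8 needs "it is an oxidizer"; R10 needs "it is neutralized first"; R11 needs "it is corrosive"; R13 needs "it is volatile"; R15 needs "it is a base" — none of these are established.

No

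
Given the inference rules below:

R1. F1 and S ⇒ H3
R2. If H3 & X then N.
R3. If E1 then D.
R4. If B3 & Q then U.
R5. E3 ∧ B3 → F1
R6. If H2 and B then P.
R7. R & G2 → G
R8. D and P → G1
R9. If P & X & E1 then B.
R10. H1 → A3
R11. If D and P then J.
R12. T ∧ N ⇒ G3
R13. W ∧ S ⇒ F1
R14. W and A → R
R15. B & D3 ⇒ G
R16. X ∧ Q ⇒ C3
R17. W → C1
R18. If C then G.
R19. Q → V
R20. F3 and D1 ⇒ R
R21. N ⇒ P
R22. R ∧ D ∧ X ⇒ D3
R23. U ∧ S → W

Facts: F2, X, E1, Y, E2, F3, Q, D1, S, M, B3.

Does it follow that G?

Yes

D  (by R3: E1)
U  (by R4: B3, Q)
R  (by R20: F3, D1)
D3  (by R22: R, D, X)
W  (by R23: U, S)
F1  (by R13: W, S)
H3  (by R1: F1, S)
N  (by R2: H3, X)
P  (by R21: N)
B  (by R9: P, X, E1)
G  (by R15: B, D3)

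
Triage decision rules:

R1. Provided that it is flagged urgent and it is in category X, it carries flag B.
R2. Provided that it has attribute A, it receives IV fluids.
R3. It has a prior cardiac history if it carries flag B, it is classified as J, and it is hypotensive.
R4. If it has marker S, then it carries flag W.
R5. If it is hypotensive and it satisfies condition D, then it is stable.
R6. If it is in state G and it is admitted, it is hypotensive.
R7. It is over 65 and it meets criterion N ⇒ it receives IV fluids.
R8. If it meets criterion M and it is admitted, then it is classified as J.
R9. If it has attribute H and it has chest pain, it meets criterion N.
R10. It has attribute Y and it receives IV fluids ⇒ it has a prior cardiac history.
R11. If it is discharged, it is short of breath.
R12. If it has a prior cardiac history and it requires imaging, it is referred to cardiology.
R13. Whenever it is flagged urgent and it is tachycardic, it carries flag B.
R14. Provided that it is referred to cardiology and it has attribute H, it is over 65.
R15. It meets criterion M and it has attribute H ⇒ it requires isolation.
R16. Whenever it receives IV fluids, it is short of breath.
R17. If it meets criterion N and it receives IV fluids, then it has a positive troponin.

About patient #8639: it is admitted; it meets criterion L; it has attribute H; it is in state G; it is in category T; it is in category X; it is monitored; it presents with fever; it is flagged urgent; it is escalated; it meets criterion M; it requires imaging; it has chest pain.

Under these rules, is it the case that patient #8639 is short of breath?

By R1 (it is flagged urgent, it is in category X): it carries flag B.
By R6 (it is in state G, it is admitted): it is hypotensive.
By R8 (it meets criterion M, it is admitted): it is classified as J.
By R9 (it has attribute H, it has chest pain): it meets criterion N.
By R3 (it carries flag B, it is classified as J, it is hypotensive): it has a prior cardiac history.
By R12 (it has a prior cardiac history, it requires imaging): it is referred to cardiology.
By R14 (it is referred to cardiology, it has attribute H): it is over 65.
By R7 (it is over 65, it meets criterion N): it receives IV fluids.
By R16 (it receives IV fluids): it is short of breath.

Yes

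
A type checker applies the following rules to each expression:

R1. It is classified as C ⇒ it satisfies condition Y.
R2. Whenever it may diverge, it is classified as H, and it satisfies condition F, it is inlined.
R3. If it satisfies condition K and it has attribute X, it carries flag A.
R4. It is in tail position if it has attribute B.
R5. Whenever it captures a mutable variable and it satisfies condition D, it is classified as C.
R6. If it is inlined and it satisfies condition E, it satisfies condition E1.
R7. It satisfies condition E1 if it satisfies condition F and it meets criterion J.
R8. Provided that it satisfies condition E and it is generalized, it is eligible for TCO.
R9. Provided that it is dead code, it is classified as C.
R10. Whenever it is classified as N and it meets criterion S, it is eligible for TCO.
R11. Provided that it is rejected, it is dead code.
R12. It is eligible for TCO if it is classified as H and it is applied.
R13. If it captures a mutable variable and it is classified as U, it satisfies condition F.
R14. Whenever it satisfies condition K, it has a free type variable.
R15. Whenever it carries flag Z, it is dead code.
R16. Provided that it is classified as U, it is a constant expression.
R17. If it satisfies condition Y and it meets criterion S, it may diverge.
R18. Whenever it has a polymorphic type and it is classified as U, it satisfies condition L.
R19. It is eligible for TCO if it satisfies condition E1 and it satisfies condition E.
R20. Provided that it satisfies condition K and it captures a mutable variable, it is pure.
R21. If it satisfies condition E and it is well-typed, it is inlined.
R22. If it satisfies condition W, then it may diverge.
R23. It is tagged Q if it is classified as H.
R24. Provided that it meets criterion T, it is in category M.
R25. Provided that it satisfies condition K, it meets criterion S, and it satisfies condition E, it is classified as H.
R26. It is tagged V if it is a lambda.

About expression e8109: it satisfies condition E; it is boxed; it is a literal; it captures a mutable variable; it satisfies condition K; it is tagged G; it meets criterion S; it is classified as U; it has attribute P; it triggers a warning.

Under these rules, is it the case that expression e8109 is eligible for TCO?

No

Forward chaining from the given facts derives: satisfies condition F, has a free type variable, is a constant expression, is pure, is classified as H, is tagged Q.
Rules concluding "it is eligible for TCO": R8 needs "it is generalized"; R10 needs "it is classified as N"; R12 needs "it is applied"; R19 needs "it satisfies condition E1" — none of these are established.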